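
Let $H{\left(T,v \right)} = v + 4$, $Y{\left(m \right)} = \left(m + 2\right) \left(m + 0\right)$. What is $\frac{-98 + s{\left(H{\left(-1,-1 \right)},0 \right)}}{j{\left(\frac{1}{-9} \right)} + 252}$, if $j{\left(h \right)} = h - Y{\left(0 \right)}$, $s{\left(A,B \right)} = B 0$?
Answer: $- \frac{882}{2267} \approx -0.38906$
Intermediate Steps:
$Y{\left(m \right)} = m \left(2 + m\right)$ ($Y{\left(m \right)} = \left(2 + m\right) m = m \left(2 + m\right)$)
$H{\left(T,v \right)} = 4 + v$
$s{\left(A,B \right)} = 0$
$j{\left(h \right)} = h$ ($j{\left(h \right)} = h - 0 \left(2 + 0\right) = h - 0 \cdot 2 = h - 0 = h + 0 = h$)
$\frac{-98 + s{\left(H{\left(-1,-1 \right)},0 \right)}}{j{\left(\frac{1}{-9} \right)} + 252} = \frac{-98 + 0}{\frac{1}{-9} + 252} = - \frac{98}{- \frac{1}{9} + 252} = - \frac{98}{\frac{2267}{9}} = \left(-98\right) \frac{9}{2267} = - \frac{882}{2267}$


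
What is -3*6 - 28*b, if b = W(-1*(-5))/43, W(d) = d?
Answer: -914/43 ≈ -21.256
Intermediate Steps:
b = 5/43 (b = -1*(-5)/43 = 5*(1/43) = 5/43 ≈ 0.11628)
-3*6 - 28*b = -3*6 - 28*5/43 = -18 - 140/43 = -914/43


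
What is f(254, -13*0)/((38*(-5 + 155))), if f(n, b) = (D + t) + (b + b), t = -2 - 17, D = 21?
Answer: 1/2850 ≈ 0.00035088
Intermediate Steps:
t = -19
f(n, b) = 2 + 2*b (f(n, b) = (21 - 19) + (b + b) = 2 + 2*b)
f(254, -13*0)/((38*(-5 + 155))) = (2 + 2*(-13*0))/((38*(-5 + 155))) = (2 + 2*0)/((38*150)) = (2 + 0)/5700 = 2*(1/5700) = 1/2850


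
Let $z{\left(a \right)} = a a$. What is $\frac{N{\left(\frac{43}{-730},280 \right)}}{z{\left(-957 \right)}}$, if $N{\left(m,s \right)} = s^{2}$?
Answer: $\frac{78400}{915849} \approx 0.085604$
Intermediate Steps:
$z{\left(a \right)} = a^{2}$
$\frac{N{\left(\frac{43}{-730},280 \right)}}{z{\left(-957 \right)}} = \frac{280^{2}}{\left(-957\right)^{2}} = \frac{78400}{915849}$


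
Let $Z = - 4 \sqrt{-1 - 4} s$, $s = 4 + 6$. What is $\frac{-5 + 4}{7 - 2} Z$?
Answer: $8 i \sqrt{5} \approx 17.889 i$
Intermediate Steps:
$s = 10$
$Z = - 40 i \sqrt{5}$ ($Z = - 4 \sqrt{-1 - 4} \cdot 10 = - 4 \sqrt{-5} \cdot 10 = - 4 i \sqrt{5} \cdot 10 = - 40 i \sqrt{5} \approx - 89.443 i$)
$\frac{-5 + 4}{7 - 2} Z = \frac{-5 + 4}{7 - 2} \left(- 40 i \sqrt{5}\right) = - \frac{1}{5} \left(- 40 i \sqrt{5}\right) = \left(-1\right) \frac{1}{5} \left(- 40 i \sqrt{5}\right) = - \frac{\left(-40\right) i \sqrt{5}}{5} = 8 i \sqrt{5}$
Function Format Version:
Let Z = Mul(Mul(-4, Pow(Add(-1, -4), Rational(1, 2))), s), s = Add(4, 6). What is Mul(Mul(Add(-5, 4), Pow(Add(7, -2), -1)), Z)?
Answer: Mul(8, I, Pow(5, Rational(1, 2))) ≈ Mul(17.889, I)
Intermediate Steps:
s = 10
Z = Mul(-40, I, Pow(5, Rational(1, 2))) (Z = Mul(Mul(-4, Pow(Add(-1, -4), Rational(1, 2))), 10) = Mul(Mul(-4, Pow(-5, Rational(1, 2))), 10) = Mul(Mul(-4, Mul(I, Pow(5, Rational(1, 2)))), 10) = Mul(Mul(-4, I, Pow(5, Rational(1, 2))), 10) = Mul(-40, I, Pow(5, Rational(1, 2))) ≈ Mul(-89.443, I))
Mul(Mul(Add(-5, 4), Pow(Add(7, -2), -1)), Z) = Mul(Mul(Add(-5, 4), Pow(Add(7, -2), -1)), Mul(-40, I, Pow(5, Rational(1, 2)))) = Mul(Mul(-1, Pow(5, -1)), Mul(-40, I, Pow(5, Rational(1, 2)))) = Mul(Mul(-1, Rational(1, 5)), Mul(-40, I, Pow(5, Rational(1, 2)))) = Mul(Rational(-1, 5), Mul(-40, I, Pow(5, Rational(1, 2)))) = Mul(8, I, Pow(5, Rational(1, 2)))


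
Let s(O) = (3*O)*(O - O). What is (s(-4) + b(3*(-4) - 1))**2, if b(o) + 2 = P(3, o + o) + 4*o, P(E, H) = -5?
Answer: 3481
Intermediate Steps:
s(O) = 0 (s(O) = (3*O)*0 = 0)
b(o) = -7 + 4*o (b(o) = -2 + (-5 + 4*o) = -7 + 4*o)
(s(-4) + b(3*(-4) - 1))**2 = (0 + (-7 + 4*(3*(-4) - 1)))**2 = (0 + (-7 + 4*(-12 - 1)))**2 = (0 + (-7 + 4*(-13)))**2 = (0 + (-7 - 52))**2 = (0 - 59)**2 = (-59)**2 = 3481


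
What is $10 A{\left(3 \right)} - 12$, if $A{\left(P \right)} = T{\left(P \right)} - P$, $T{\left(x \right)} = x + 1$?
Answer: $-2$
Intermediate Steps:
$T{\left(x \right)} = 1 + x$
$A{\left(P \right)} = 1$ ($A{\left(P \right)} = \left(1 + P\right) - P = 1$)
$10 A{\left(3 \right)} - 12 = 10 \cdot 1 - 12 = 10 - 12 = -2$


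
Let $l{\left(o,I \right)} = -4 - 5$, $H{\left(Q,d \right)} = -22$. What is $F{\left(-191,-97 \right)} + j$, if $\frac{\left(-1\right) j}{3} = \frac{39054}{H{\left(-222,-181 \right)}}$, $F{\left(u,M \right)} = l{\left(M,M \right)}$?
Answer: $\frac{58482}{11} \approx 5316.5$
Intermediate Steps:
$l{\left(o,I \right)} = -9$
$F{\left(u,M \right)} = -9$
$j = \frac{58581}{11}$ ($j = - 3 \frac{39054}{-22} = - 3 \cdot 39054 \left(- \frac{1}{22}\right) = \left(-3\right) \left(- \frac{19527}{11}\right) = \frac{58581}{11} \approx 5325.5$)
$F{\left(-191,-97 \right)} + j = -9 + \frac{58581}{11} = \frac{58482}{11}$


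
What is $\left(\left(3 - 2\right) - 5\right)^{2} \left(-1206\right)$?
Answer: $-19296$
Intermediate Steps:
$\left(\left(3 - 2\right) - 5\right)^{2} \left(-1206\right) = \left(1 - 5\right)^{2} \left(-1206\right) = \left(-4\right)^{2} \left(-1206\right) = 16 \left(-1206\right) = -19296$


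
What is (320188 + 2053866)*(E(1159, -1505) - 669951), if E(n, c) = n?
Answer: -1587748322768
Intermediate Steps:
(320188 + 2053866)*(E(1159, -1505) - 669951) = (320188 + 2053866)*(1159 - 669951) = 2374054*(-668792) = -1587748322768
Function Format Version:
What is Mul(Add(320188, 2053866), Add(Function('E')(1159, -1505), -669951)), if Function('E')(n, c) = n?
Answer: -1587748322768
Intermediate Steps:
Mul(Add(320188, 2053866), Add(Function('E')(1159, -1505), -669951)) = Mul(Add(320188, 2053866), Add(1159, -669951)) = Mul(2374054, -668792) = -1587748322768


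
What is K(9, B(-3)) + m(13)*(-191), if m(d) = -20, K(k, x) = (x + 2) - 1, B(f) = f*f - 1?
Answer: 3829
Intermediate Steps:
B(f) = -1 + f² (B(f) = f² - 1 = -1 + f²)
K(k, x) = 1 + x (K(k, x) = (2 + x) - 1 = 1 + x)
K(9, B(-3)) + m(13)*(-191) = (1 + (-1 + (-3)²)) - 20*(-191) = (1 + (-1 + 9)) + 3820 = (1 + 8) + 3820 = 9 + 3820 = 3829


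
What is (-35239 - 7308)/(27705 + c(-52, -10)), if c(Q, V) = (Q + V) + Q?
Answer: -42547/27591 ≈ -1.5421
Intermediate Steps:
c(Q, V) = V + 2*Q
(-35239 - 7308)/(27705 + c(-52, -10)) = (-35239 - 7308)/(27705 + (-10 + 2*(-52))) = -42547/(27705 + (-10 - 104)) = -42547/(27705 - 114) = -42547/27591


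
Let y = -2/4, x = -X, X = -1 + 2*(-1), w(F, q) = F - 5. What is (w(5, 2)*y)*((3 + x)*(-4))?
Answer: 0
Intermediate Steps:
w(F, q) = -5 + F
X = -3 (X = -1 - 2 = -3)
x = 3 (x = -1*(-3) = 3)
y = -1/2 (y = -2*1/4 = -1/2 ≈ -0.50000)
(w(5, 2)*y)*((3 + x)*(-4)) = ((-5 + 5)*(-1/2))*((3 + 3)*(-4)) = (0*(-1/2))*(6*(-4)) = 0*(-24) = 0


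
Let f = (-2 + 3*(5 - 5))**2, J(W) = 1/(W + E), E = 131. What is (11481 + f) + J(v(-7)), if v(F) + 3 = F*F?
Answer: 2032846/177 ≈ 11485.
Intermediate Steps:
v(F) = -3 + F**2 (v(F) = -3 + F*F = -3 + F**2)
J(W) = 1/(131 + W) (J(W) = 1/(W + 131) = 1/(131 + W))
f = 4 (f = (-2 + 3*0)**2 = (-2 + 0)**2 = (-2)**2 = 4)
(11481 + f) + J(v(-7)) = (11481 + 4) + 1/(131 + (-3 + (-7)**2)) = 11485 + 1/(131 + (-3 + 49)) = 11485 + 1/(131 + 46) = 11485 + 1/177 = 2032846/177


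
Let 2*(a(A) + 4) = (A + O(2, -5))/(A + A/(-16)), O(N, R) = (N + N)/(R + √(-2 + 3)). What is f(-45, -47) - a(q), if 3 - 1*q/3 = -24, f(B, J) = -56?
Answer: -12764/243 ≈ -52.527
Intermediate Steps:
q = 81 (q = 9 - 3*(-24) = 9 + 72 = 81)
O(N, R) = 2*N/(1 + R) (O(N, R) = (2*N)/(R + √1) = (2*N)/(R + 1) = (2*N)/(1 + R) = 2*N/(1 + R))
a(A) = -4 + 8*(-1 + A)/(15*A) (a(A) = -4 + ((A + 2*2/(1 - 5))/(A + A/(-16)))/2 = -4 + ((A + 2*2/(-4))/(A + A*(-1/16)))/2 = -4 + ((A + 2*2*(-¼))/(A - A/16))/2 = -4 + ((A - 1)/((15*A/16)))/2 = -4 + ((-1 + A)*(16/(15*A)))/2 = -4 + (16*(-1 + A)/(15*A))/2 = -4 + 8*(-1 + A)/(15*A))
f(-45, -47) - a(q) = -56 - 4*(-2 - 13*81)/(15*81) = -56 - 4*(-2 - 1053)/(15*81) = -56 - 4*(-1055)/(15*81) = -56 - 1*(-844/243) = -56 + 844/243 = -12764/243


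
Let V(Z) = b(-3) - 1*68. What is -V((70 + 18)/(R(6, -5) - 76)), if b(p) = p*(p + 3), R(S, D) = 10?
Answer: 68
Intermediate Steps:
b(p) = p*(3 + p)
V(Z) = -68 (V(Z) = -3*(3 - 3) - 1*68 = -3*0 - 68 = 0 - 68 = -68)
-V((70 + 18)/(R(6, -5) - 76)) = -1*(-68) = 68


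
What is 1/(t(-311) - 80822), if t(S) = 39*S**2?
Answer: 1/3691297 ≈ 2.7091e-7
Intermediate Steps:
1/(t(-311) - 80822) = 1/(39*(-311)**2 - 80822) = 1/(39*96721 - 80822) = 1/(3772119 - 80822) = 1/3691297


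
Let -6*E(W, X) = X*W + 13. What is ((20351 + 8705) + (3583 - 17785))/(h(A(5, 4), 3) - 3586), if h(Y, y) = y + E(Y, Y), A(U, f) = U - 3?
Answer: -89124/21515 ≈ -4.1424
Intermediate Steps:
A(U, f) = -3 + U
E(W, X) = -13/6 - W*X/6 (E(W, X) = -(X*W + 13)/6 = -(W*X + 13)/6 = -(13 + W*X)/6 = -13/6 - W*X/6)
h(Y, y) = -13/6 + y - Y²/6 (h(Y, y) = y + (-13/6 - Y*Y/6) = y + (-13/6 - Y²/6) = -13/6 + y - Y²/6)
((20351 + 8705) + (3583 - 17785))/(h(A(5, 4), 3) - 3586) = ((20351 + 8705) + (3583 - 17785))/((-13/6 + 3 - (-3 + 5)²/6) - 3586) = (29056 - 14202)/((-13/6 + 3 - ⅙*2²) - 3586) = 14854/((-13/6 + 3 - ⅙*4) - 3586) = 14854/((-13/6 + 3 - ⅔) - 3586) = 14854/(⅙ - 3586) = 14854/(-21515/6) = 14854*(-6/21515) = -89124/21515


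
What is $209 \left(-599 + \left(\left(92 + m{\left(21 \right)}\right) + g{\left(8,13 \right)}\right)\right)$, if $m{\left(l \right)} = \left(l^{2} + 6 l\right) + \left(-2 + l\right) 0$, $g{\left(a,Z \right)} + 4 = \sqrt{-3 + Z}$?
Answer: $11704 + 209 \sqrt{10} \approx 12365.0$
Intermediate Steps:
$g{\left(a,Z \right)} = -4 + \sqrt{-3 + Z}$
$m{\left(l \right)} = l^{2} + 6 l$ ($m{\left(l \right)} = \left(l^{2} + 6 l\right) + 0 = l^{2} + 6 l$)
$209 \left(-599 + \left(\left(92 + m{\left(21 \right)}\right) + g{\left(8,13 \right)}\right)\right) = 209 \left(-599 - \left(-88 - \sqrt{-3 + 13} - 21 \left(6 + 21\right)\right)\right) = 209 \left(-599 + \left(\left(92 + 21 \cdot 27\right) - \left(4 - \sqrt{10}\right)\right)\right) = 209 \left(-599 + \left(\left(92 + 567\right) - \left(4 - \sqrt{10}\right)\right)\right) = 209 \left(-599 + \left(659 - \left(4 - \sqrt{10}\right)\right)\right) = 209 \left(-599 + \left(655 + \sqrt{10}\right)\right) = 209 \left(56 + \sqrt{10}\right) = 11704 + 209 \sqrt{10}$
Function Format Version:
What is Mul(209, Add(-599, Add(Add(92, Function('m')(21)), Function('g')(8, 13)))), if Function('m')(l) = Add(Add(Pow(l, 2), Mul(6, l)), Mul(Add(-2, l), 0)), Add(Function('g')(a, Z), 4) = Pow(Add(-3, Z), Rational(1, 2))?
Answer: Add(11704, Mul(209, Pow(10, Rational(1, 2)))) ≈ 12365.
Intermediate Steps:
Function('g')(a, Z) = Add(-4, Pow(Add(-3, Z), Rational(1, 2)))
Function('m')(l) = Add(Pow(l, 2), Mul(6, l)) (Function('m')(l) = Add(Add(Pow(l, 2), Mul(6, l)), 0) = Add(Pow(l, 2), Mul(6, l)))
Mul(209, Add(-599, Add(Add(92, Function('m')(21)), Function('g')(8, 13)))) = Mul(209, Add(-599, Add(Add(92, Mul(21, Add(6, 21))), Add(-4, Pow(Add(-3, 13), Rational(1, 2)))))) = Mul(209, Add(-599, Add(Add(92, Mul(21, 27)), Add(-4, Pow(10, Rational(1, 2)))))) = Mul(209, Add(-599, Add(Add(92, 567), Add(-4, Pow(10, Rational(1, 2)))))) = Mul(209, Add(-599, Add(659, Add(-4, Pow(10, Rational(1, 2)))))) = Mul(209, Add(-599, Add(655, Pow(10, Rational(1, 2))))) = Mul(209, Add(56, Pow(10, Rational(1, 2)))) = Add(11704, Mul(209, Pow(10, Rational(1, 2))))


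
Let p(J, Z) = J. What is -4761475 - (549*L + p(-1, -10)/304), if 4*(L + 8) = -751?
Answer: -1414818507/304 ≈ -4.6540e+6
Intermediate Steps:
L = -783/4 (L = -8 + (¼)*(-751) = -8 - 751/4 = -783/4 ≈ -195.75)
-4761475 - (549*L + p(-1, -10)/304) = -4761475 - (549*(-783/4) - 1/304) = -4761475 - (-429867/4 - 1*1/304) = -4761475 - (-429867/4 - 1/304) = -4761475 - 1*(-32669893/304) = -4761475 + 32669893/304 = -1414818507/304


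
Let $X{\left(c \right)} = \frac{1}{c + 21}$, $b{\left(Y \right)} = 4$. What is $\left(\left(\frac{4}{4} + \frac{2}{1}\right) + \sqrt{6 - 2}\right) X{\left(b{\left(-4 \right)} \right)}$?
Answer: $\frac{1}{5} \approx 0.2$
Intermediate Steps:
$X{\left(c \right)} = \frac{1}{21 + c}$
$\left(\left(\frac{4}{4} + \frac{2}{1}\right) + \sqrt{6 - 2}\right) X{\left(b{\left(-4 \right)} \right)} = \frac{\left(\frac{4}{4} + \frac{2}{1}\right) + \sqrt{6 - 2}}{21 + 4} = \frac{\left(4 \cdot \frac{1}{4} + 2 \cdot 1\right) + \sqrt{4}}{25} = \left(\left(1 + 2\right) + 2\right) \frac{1}{25} = \left(3 + 2\right) \frac{1}{25} = 5 \cdot \frac{1}{25} = \frac{1}{5}$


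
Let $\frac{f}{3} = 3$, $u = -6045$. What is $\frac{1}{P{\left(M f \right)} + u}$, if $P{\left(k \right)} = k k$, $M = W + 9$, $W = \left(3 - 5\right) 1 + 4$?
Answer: $\frac{1}{3756} \approx 0.00026624$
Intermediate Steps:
$W = 2$ ($W = \left(3 - 5\right) 1 + 4 = \left(-2\right) 1 + 4 = -2 + 4 = 2$)
$f = 9$ ($f = 3 \cdot 3 = 9$)
$M = 11$ ($M = 2 + 9 = 11$)
$P{\left(k \right)} = k^{2}$
$\frac{1}{P{\left(M f \right)} + u} = \frac{1}{\left(11 \cdot 9\right)^{2} - 6045} = \frac{1}{99^{2} - 6045} = \frac{1}{9801 - 6045} = \frac{1}{3756}$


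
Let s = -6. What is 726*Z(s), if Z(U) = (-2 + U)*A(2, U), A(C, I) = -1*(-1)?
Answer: -5808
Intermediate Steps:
A(C, I) = 1
Z(U) = -2 + U (Z(U) = (-2 + U)*1 = -2 + U)
726*Z(s) = 726*(-2 - 6) = 726*(-8) = -5808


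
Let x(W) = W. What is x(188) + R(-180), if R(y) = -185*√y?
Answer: 188 - 1110*I*√5 ≈ 188.0 - 2482.0*I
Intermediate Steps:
x(188) + R(-180) = 188 - 1110*I*√5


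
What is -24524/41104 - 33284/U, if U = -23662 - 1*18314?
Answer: 199697/1017324 ≈ 0.19630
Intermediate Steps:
U = -41976 (U = -23662 - 18314 = -41976)
-24524/41104 - 33284/U = -24524/41104 - 33284/(-41976) = -24524*1/41104 - 33284*(-1/41976) = -6131/10276 + 157/198 = 199697/1017324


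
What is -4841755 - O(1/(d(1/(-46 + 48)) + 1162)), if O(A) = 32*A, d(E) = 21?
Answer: -5727796197/1183 ≈ -4.8418e+6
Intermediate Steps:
-4841755 - O(1/(d(1/(-46 + 48)) + 1162)) = -4841755 - 32/(21 + 1162) = -4841755 - 32/1183 = -5727796197/1183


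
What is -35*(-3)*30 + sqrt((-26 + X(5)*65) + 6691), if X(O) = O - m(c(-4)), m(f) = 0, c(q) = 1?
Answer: 3150 + sqrt(6990) ≈ 3233.6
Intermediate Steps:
X(O) = O (X(O) = O - 1*0 = O + 0 = O)
-35*(-3)*30 + sqrt((-26 + X(5)*65) + 6691) = -35*(-3)*30 + sqrt((-26 + 5*65) + 6691) = 105*30 + sqrt((-26 + 325) + 6691) = 3150 + sqrt(299 + 6691) = 3150 + sqrt(6990)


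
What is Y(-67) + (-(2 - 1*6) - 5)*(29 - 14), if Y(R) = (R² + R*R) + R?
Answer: 8896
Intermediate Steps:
Y(R) = R + 2*R² (Y(R) = (R² + R²) + R = 2*R² + R = R + 2*R²)
Y(-67) + (-(2 - 1*6) - 5)*(29 - 14) = -67*(1 + 2*(-67)) + (-(2 - 1*6) - 5)*(29 - 14) = -67*(1 - 134) + (-(2 - 6) - 5)*15 = -67*(-133) + (-1*(-4) - 5)*15 = 8911 + (4 - 5)*15 = 8911 - 1*15 = 8911 - 15 = 8896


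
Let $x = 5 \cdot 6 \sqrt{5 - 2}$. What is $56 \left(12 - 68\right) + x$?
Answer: $-3136 + 30 \sqrt{3} \approx -3084.0$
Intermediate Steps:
$x = 30 \sqrt{3} \approx 51.962$
$56 \left(12 - 68\right) + x = 56 \left(12 - 68\right) + 30 \sqrt{3} = 56 \left(-56\right) + 30 \sqrt{3} = -3136 + 30 \sqrt{3}$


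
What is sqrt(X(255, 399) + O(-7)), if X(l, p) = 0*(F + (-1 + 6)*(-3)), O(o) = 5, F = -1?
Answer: sqrt(5) ≈ 2.2361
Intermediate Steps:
X(l, p) = 0 (X(l, p) = 0*(-1 + (-1 + 6)*(-3)) = 0*(-1 + 5*(-3)) = 0*(-1 - 15) = 0*(-16) = 0)
sqrt(X(255, 399) + O(-7)) = sqrt(0 + 5) = sqrt(5)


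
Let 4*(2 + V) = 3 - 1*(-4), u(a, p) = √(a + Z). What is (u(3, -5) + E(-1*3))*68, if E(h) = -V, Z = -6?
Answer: 17 + 68*I*√3 ≈ 17.0 + 117.78*I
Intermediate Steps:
u(a, p) = √(-6 + a) (u(a, p) = √(a - 6) = √(-6 + a))
V = -¼ (V = -2 + (3 - 1*(-4))/4 = -2 + (3 + 4)/4 = -2 + (¼)*7 = -2 + 7/4 = -¼ ≈ -0.25000)
E(h) = ¼ (E(h) = -1*(-¼) = ¼)
(u(3, -5) + E(-1*3))*68 = (√(-6 + 3) + ¼)*68 = (√(-3) + ¼)*68 = (I*√3 + ¼)*68 = (¼ + I*√3)*68 = 17 + 68*I*√3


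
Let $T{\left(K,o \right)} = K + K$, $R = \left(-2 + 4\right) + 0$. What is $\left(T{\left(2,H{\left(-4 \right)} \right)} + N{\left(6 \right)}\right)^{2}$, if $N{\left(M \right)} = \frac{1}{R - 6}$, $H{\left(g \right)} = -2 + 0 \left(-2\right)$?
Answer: $\frac{225}{16} \approx 14.063$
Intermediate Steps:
$R = 2$ ($R = 2 + 0 = 2$)
$H{\left(g \right)} = -2$ ($H{\left(g \right)} = -2 + 0 = -2$)
$T{\left(K,o \right)} = 2 K$
$N{\left(M \right)} = - \frac{1}{4}$ ($N{\left(M \right)} = \frac{1}{2 - 6} = \frac{1}{-4} = - \frac{1}{4}$)
$\left(T{\left(2,H{\left(-4 \right)} \right)} + N{\left(6 \right)}\right)^{2} = \left(2 \cdot 2 - \frac{1}{4}\right)^{2} = \left(4 - \frac{1}{4}\right)^{2} = \left(\frac{15}{4}\right)^{2} = \frac{225}{16}$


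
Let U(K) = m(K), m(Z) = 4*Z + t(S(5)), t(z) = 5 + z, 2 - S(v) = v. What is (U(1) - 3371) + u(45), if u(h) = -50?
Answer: -3415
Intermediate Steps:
S(v) = 2 - v
m(Z) = 2 + 4*Z (m(Z) = 4*Z + (5 + (2 - 1*5)) = 4*Z + (5 + (2 - 5)) = 4*Z + (5 - 3) = 4*Z + 2 = 2 + 4*Z)
U(K) = 2 + 4*K
(U(1) - 3371) + u(45) = ((2 + 4*1) - 3371) - 50 = ((2 + 4) - 3371) - 50 = (6 - 3371) - 50 = -3365 - 50 = -3415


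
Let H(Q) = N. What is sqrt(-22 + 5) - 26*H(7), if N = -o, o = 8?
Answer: 208 + I*sqrt(17) ≈ 208.0 + 4.1231*I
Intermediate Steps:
N = -8 (N = -1*8 = -8)
H(Q) = -8
sqrt(-22 + 5) - 26*H(7) = sqrt(-22 + 5) - 26*(-8) = sqrt(-17) + 208 = I*sqrt(17) + 208 = 208 + I*sqrt(17)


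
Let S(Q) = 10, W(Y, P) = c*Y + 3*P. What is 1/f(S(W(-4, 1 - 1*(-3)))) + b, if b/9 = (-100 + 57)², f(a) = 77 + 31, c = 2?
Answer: 1797229/108 ≈ 16641.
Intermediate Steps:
W(Y, P) = 2*Y + 3*P
f(a) = 108
b = 16641 (b = 9*(-100 + 57)² = 9*(-43)² = 9*1849 = 16641)
1/f(S(W(-4, 1 - 1*(-3)))) + b = 1/108 + 16641 = 1797229/108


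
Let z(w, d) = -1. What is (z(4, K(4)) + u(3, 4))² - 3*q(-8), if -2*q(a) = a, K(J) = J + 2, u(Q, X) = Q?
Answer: -8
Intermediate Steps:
K(J) = 2 + J
q(a) = -a/2
(z(4, K(4)) + u(3, 4))² - 3*q(-8) = (-1 + 3)² - (-3)*(-8)/2 = 2² - 3*4 = 4 - 12 = -8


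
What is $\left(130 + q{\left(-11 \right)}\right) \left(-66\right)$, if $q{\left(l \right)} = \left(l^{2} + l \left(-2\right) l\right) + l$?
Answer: $132$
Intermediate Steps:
$q{\left(l \right)} = l - l^{2}$ ($q{\left(l \right)} = \left(l^{2} + - 2 l l\right) + l = \left(l^{2} - 2 l^{2}\right) + l = - l^{2} + l = l - l^{2}$)
$\left(130 + q{\left(-11 \right)}\right) \left(-66\right) = \left(130 - 11 \left(1 - -11\right)\right) \left(-66\right) = \left(130 - 11 \left(1 + 11\right)\right) \left(-66\right) = \left(130 - 132\right) \left(-66\right) = \left(-2\right) \left(-66\right) = 132$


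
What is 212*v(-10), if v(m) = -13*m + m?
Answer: 25440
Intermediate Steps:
v(m) = -12*m
212*v(-10) = 212*(-12*(-10)) = 212*120 = 25440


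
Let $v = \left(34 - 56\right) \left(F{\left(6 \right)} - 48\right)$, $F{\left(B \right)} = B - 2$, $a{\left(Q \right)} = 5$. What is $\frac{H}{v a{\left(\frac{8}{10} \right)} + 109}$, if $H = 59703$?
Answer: $\frac{8529}{707} \approx 12.064$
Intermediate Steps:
$F{\left(B \right)} = -2 + B$
$v = 968$ ($v = \left(34 - 56\right) \left(\left(-2 + 6\right) - 48\right) = - 22 \left(4 - 48\right) = \left(-22\right) \left(-44\right) = 968$)
$\frac{H}{v a{\left(\frac{8}{10} \right)} + 109} = \frac{59703}{968 \cdot 5 + 109} = \frac{59703}{4840 + 109} = \frac{59703}{4949} = 59703 \cdot \frac{1}{4949} = \frac{8529}{707}$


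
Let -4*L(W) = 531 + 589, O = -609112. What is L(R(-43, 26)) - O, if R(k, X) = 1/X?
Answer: 608832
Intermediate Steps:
L(W) = -280 (L(W) = -(531 + 589)/4 = -¼*1120 = -280)
L(R(-43, 26)) - O = -280 - 1*(-609112) = -280 + 609112 = 608832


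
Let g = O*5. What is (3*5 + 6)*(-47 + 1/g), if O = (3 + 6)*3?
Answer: -44408/45 ≈ -986.84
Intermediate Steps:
O = 27 (O = 9*3 = 27)
g = 135 (g = 27*5 = 135)
(3*5 + 6)*(-47 + 1/g) = (3*5 + 6)*(-47 + 1/135) = (15 + 6)*(-47 + 1/135) = 21*(-6344/135) = -44408/45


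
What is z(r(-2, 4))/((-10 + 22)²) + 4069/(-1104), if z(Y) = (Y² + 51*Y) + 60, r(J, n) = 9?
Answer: 177/368 ≈ 0.48098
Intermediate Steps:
z(Y) = 60 + Y² + 51*Y
z(r(-2, 4))/((-10 + 22)²) + 4069/(-1104) = (60 + 9² + 51*9)/((-10 + 22)²) + 4069/(-1104) = (60 + 81 + 459)/(12²) + 4069*(-1/1104) = 600/144 - 4069/1104 = 600*(1/144) - 4069/1104 = 25/6 - 4069/1104 = 177/368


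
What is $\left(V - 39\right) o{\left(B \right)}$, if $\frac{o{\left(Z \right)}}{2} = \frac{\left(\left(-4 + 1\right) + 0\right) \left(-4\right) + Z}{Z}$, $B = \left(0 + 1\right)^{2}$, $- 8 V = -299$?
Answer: $- \frac{169}{4} \approx -42.25$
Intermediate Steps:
$V = \frac{299}{8}$ ($V = \left(- \frac{1}{8}\right) \left(-299\right) = \frac{299}{8} \approx 37.375$)
$B = 1$ ($B = 1^{2} = 1$)
$o{\left(Z \right)} = \frac{2 \left(12 + Z\right)}{Z}$ ($o{\left(Z \right)} = 2 \frac{\left(\left(-4 + 1\right) + 0\right) \left(-4\right) + Z}{Z} = 2 \frac{\left(-3 + 0\right) \left(-4\right) + Z}{Z} = 2 \frac{\left(-3\right) \left(-4\right) + Z}{Z} = 2 \frac{12 + Z}{Z} = \frac{2 \left(12 + Z\right)}{Z}$)
$\left(V - 39\right) o{\left(B \right)} = \left(\frac{299}{8} - 39\right) \left(2 + \frac{24}{1}\right) = \left(\frac{299}{8} - 39\right) \left(2 + 24 \cdot 1\right) = - \frac{13 \left(2 + 24\right)}{8} = \left(- \frac{13}{8}\right) 26 = - \frac{169}{4}$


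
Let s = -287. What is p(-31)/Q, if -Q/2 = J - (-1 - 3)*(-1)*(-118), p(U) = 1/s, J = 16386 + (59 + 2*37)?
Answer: 1/9752834 ≈ 1.0253e-7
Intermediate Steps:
J = 16519 (J = 16386 + (59 + 74) = 16386 + 133 = 16519)
p(U) = -1/287 (p(U) = 1/(-287) = -1/287)
Q = -33982 (Q = -2*(16519 - (-1 - 3)*(-1)*(-118)) = -2*(16519 - (-4*(-1))*(-118)) = -2*(16519 - 4*(-118)) = -2*(16519 - 1*(-472)) = -2*(16519 + 472) = -2*16991 = -33982)
p(-31)/Q = -1/287/(-33982) = -1/287*(-1/33982) = 1/9752834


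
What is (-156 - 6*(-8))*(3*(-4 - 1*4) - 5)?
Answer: 3132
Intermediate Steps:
(-156 - 6*(-8))*(3*(-4 - 1*4) - 5) = (-156 + 48)*(3*(-4 - 4) - 5) = -108*(3*(-8) - 5) = -108*(-24 - 5) = -108*(-29) = 3132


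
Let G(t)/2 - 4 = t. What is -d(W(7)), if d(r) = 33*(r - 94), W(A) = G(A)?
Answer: 2376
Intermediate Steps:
G(t) = 8 + 2*t
W(A) = 8 + 2*A
d(r) = -3102 + 33*r (d(r) = 33*(-94 + r) = -3102 + 33*r)
-d(W(7)) = -(-3102 + 33*(8 + 2*7)) = -(-3102 + 33*(8 + 14)) = -(-3102 + 33*22) = -(-3102 + 726) = -1*(-2376) = 2376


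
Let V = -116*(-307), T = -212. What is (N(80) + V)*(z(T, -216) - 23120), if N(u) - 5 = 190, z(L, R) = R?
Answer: -835592152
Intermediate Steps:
N(u) = 195 (N(u) = 5 + 190 = 195)
V = 35612
(N(80) + V)*(z(T, -216) - 23120) = (195 + 35612)*(-216 - 23120) = 35807*(-23336) = -835592152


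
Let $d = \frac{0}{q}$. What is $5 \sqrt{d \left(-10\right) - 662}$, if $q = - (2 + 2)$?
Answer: $5 i \sqrt{662} \approx 128.65 i$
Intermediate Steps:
$q = -4$ ($q = \left(-1\right) 4 = -4$)
$d = 0$ ($d = \frac{0}{-4} = 0 \left(- \frac{1}{4}\right) = 0$)
$5 \sqrt{d \left(-10\right) - 662} = 5 \sqrt{0 \left(-10\right) - 662} = 5 \sqrt{0 - 662} = 5 \sqrt{-662} = 5 i \sqrt{662}$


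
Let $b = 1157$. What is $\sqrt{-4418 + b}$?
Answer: $i \sqrt{3261} \approx 57.105 i$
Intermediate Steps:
$\sqrt{-4418 + b} = \sqrt{-4418 + 1157} = \sqrt{-3261} = i \sqrt{3261}$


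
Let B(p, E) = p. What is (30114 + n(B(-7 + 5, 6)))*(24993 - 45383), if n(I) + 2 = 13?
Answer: -614248750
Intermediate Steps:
n(I) = 11 (n(I) = -2 + 13 = 11)
(30114 + n(B(-7 + 5, 6)))*(24993 - 45383) = (30114 + 11)*(24993 - 45383) = 30125*(-20390) = -614248750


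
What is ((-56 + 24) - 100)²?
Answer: 17424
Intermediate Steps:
((-56 + 24) - 100)² = (-32 - 100)² = (-132)² = 17424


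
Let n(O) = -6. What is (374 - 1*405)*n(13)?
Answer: 186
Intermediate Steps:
(374 - 1*405)*n(13) = (374 - 1*405)*(-6) = (374 - 405)*(-6) = -31*(-6) = 186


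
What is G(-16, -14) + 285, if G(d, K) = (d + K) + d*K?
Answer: 479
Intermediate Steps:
G(d, K) = K + d + K*d (G(d, K) = (K + d) + K*d = K + d + K*d)
G(-16, -14) + 285 = (-14 - 16 - 14*(-16)) + 285 = (-14 - 16 + 224) + 285 = 194 + 285 = 479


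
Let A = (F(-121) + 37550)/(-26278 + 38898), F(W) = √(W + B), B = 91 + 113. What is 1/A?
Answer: 473881000/1410002417 - 12620*√83/1410002417 ≈ 0.33600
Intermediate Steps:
B = 204
F(W) = √(204 + W) (F(W) = √(W + 204) = √(204 + W))
A = 3755/1262 + √83/12620 (A = (√(204 - 121) + 37550)/(-26278 + 38898) = (√83 + 37550)/12620 = (37550 + √83)*(1/12620) = 3755/1262 + √83/12620 ≈ 2.9762)
1/A = 1/(3755/1262 + √83/12620)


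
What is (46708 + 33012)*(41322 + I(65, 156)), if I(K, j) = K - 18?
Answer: 3297936680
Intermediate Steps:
I(K, j) = -18 + K
(46708 + 33012)*(41322 + I(65, 156)) = (46708 + 33012)*(41322 + (-18 + 65)) = 79720*(41322 + 47) = 79720*41369 = 3297936680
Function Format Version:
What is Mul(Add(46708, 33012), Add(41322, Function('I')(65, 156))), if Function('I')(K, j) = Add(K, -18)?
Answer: 3297936680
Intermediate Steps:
Function('I')(K, j) = Add(-18, K)
Mul(Add(46708, 33012), Add(41322, Function('I')(65, 156))) = Mul(Add(46708, 33012), Add(41322, Add(-18, 65))) = Mul(79720, Add(41322, 47)) = Mul(79720, 41369) = 3297936680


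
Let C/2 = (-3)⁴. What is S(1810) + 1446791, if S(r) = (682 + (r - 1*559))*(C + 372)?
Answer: 2479013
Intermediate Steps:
C = 162 (C = 2*(-3)⁴ = 2*81 = 162)
S(r) = 65682 + 534*r (S(r) = (682 + (r - 1*559))*(162 + 372) = (682 + (r - 559))*534 = (682 + (-559 + r))*534 = (123 + r)*534 = 65682 + 534*r)
S(1810) + 1446791 = (65682 + 534*1810) + 1446791 = (65682 + 966540) + 1446791 = 1032222 + 1446791 = 2479013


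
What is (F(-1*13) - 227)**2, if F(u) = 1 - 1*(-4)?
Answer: 49284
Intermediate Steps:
F(u) = 5 (F(u) = 1 + 4 = 5)
(F(-1*13) - 227)**2 = (5 - 227)**2 = (-222)**2 = 49284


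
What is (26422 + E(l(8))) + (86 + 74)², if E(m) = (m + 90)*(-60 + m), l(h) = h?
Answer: 46926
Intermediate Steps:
E(m) = (-60 + m)*(90 + m) (E(m) = (90 + m)*(-60 + m) = (-60 + m)*(90 + m))
(26422 + E(l(8))) + (86 + 74)² = (26422 + (-5400 + 8² + 30*8)) + (86 + 74)² = (26422 + (-5400 + 64 + 240)) + 160² = (26422 - 5096) + 25600 = 21326 + 25600 = 46926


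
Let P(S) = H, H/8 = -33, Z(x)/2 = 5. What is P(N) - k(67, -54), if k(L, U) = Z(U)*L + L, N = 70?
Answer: -1001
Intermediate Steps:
Z(x) = 10 (Z(x) = 2*5 = 10)
k(L, U) = 11*L (k(L, U) = 10*L + L = 11*L)
H = -264 (H = 8*(-33) = -264)
P(S) = -264
P(N) - k(67, -54) = -264 - 11*67 = -264 - 1*737 = -264 - 737 = -1001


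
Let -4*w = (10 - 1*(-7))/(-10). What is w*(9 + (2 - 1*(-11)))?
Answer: 187/20 ≈ 9.3500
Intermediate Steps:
w = 17/40 (w = -(10 - 1*(-7))/(4*(-10)) = -(10 + 7)*(-1)/(4*10) = -17*(-1)/(4*10) = -¼*(-17/10) = 17/40 ≈ 0.42500)
w*(9 + (2 - 1*(-11))) = 17*(9 + (2 - 1*(-11)))/40 = 17*(9 + (2 + 11))/40 = 17*(9 + 13)/40 = (17/40)*22 = 187/20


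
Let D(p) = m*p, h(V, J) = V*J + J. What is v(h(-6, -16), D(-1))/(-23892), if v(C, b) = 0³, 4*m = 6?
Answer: 0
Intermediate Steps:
m = 3/2 (m = (¼)*6 = 3/2 ≈ 1.5000)
h(V, J) = J + J*V (h(V, J) = J*V + J = J + J*V)
D(p) = 3*p/2
v(C, b) = 0
v(h(-6, -16), D(-1))/(-23892) = 0/(-23892) = 0*(-1/23892) = 0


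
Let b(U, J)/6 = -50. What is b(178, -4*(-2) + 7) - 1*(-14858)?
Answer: 14558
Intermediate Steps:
b(U, J) = -300 (b(U, J) = 6*(-50) = -300)
b(178, -4*(-2) + 7) - 1*(-14858) = -300 - 1*(-14858) = -300 + 14858 = 14558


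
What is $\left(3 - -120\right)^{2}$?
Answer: $15129$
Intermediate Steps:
$\left(3 - -120\right)^{2} = \left(3 + 120\right)^{2} = 123^{2} = 15129$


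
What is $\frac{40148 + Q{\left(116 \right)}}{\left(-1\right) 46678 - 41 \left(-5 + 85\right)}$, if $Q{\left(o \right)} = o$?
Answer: $- \frac{20132}{24979} \approx -0.80596$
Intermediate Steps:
$\frac{40148 + Q{\left(116 \right)}}{\left(-1\right) 46678 - 41 \left(-5 + 85\right)} = \frac{40148 + 116}{\left(-1\right) 46678 - 41 \left(-5 + 85\right)} = \frac{40264}{-46678 - 3280} = \frac{40264}{-49958} = 40264 \left(- \frac{1}{49958}\right) = - \frac{20132}{24979}$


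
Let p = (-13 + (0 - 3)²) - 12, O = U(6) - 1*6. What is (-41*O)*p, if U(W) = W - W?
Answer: -3936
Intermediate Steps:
U(W) = 0
O = -6 (O = 0 - 1*6 = 0 - 6 = -6)
p = -16 (p = (-13 + (-3)²) - 12 = (-13 + 9) - 12 = -4 - 12 = -16)
(-41*O)*p = -41*(-6)*(-16) = 246*(-16) = -3936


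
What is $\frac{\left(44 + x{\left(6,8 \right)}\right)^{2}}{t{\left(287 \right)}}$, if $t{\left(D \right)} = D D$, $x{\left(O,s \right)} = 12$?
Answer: $\frac{64}{1681} \approx 0.038073$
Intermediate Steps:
$t{\left(D \right)} = D^{2}$
$\frac{\left(44 + x{\left(6,8 \right)}\right)^{2}}{t{\left(287 \right)}} = \frac{\left(44 + 12\right)^{2}}{287^{2}} = \frac{56^{2}}{82369} = 3136 \cdot \frac{1}{82369} = \frac{64}{1681}$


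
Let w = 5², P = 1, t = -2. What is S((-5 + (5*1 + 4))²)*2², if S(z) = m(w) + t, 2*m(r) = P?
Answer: -6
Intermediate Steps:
w = 25
m(r) = ½ (m(r) = (½)*1 = ½)
S(z) = -3/2 (S(z) = ½ - 2 = -3/2)
S((-5 + (5*1 + 4))²)*2² = -3/2*2² = -3/2*4 = -6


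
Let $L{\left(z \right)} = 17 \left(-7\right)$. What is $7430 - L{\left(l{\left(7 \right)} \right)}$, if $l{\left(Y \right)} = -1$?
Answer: $7549$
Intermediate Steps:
$L{\left(z \right)} = -119$
$7430 - L{\left(l{\left(7 \right)} \right)} = 7430 - -119 = 7430 + 119 = 7549$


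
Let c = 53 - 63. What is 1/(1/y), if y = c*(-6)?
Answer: 60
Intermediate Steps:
c = -10
y = 60 (y = -10*(-6) = 60)
1/(1/y) = 1/(1/60) = 60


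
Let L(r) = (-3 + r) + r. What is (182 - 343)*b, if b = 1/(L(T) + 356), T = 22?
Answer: -161/397 ≈ -0.40554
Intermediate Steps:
L(r) = -3 + 2*r
b = 1/397 (b = 1/((-3 + 2*22) + 356) = 1/((-3 + 44) + 356) = 1/(41 + 356) = 1/397 ≈ 0.0025189)
(182 - 343)*b = (182 - 343)*(1/397) = -161*1/397 = -161/397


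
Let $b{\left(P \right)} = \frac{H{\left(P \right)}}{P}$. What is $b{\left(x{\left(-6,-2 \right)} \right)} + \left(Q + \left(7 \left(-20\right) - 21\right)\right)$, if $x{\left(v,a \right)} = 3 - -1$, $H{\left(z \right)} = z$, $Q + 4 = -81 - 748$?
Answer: $-993$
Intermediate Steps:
$Q = -833$ ($Q = -4 - 829 = -833$)
$x{\left(v,a \right)} = 4$ ($x{\left(v,a \right)} = 3 + 1 = 4$)
$b{\left(P \right)} = 1$ ($b{\left(P \right)} = \frac{P}{P} = 1$)
$b{\left(x{\left(-6,-2 \right)} \right)} + \left(Q + \left(7 \left(-20\right) - 21\right)\right) = 1 + \left(-833 + \left(7 \left(-20\right) - 21\right)\right) = 1 - 994 = -993$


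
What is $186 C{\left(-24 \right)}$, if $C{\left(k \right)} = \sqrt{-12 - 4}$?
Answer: $744 i \approx 744.0 i$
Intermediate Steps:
$C{\left(k \right)} = 4 i$ ($C{\left(k \right)} = \sqrt{-16} = 4 i$)
$186 C{\left(-24 \right)} = 186 \cdot 4 i = 744 i$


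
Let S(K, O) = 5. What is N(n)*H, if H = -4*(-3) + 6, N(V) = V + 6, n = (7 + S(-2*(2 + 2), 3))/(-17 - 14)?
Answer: 3132/31 ≈ 101.03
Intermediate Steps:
n = -12/31 (n = (7 + 5)/(-17 - 14) = 12/(-31) = 12*(-1/31) = -12/31 ≈ -0.38710)
N(V) = 6 + V
H = 18 (H = 12 + 6 = 18)
N(n)*H = (6 - 12/31)*18 = (174/31)*18 = 3132/31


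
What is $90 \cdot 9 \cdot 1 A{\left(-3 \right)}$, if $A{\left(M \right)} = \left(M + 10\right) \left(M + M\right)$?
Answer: $-34020$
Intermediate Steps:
$A{\left(M \right)} = 2 M \left(10 + M\right)$ ($A{\left(M \right)} = \left(10 + M\right) 2 M = 2 M \left(10 + M\right)$)
$90 \cdot 9 \cdot 1 A{\left(-3 \right)} = 90 \cdot 9 \cdot 1 \cdot 2 \left(-3\right) \left(10 - 3\right) = 90 \cdot 9 \cdot 2 \left(-3\right) 7 = 810 \left(-42\right) = -34020$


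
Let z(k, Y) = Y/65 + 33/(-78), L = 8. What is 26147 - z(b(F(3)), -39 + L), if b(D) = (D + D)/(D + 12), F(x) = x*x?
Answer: 261479/10 ≈ 26148.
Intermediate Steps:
F(x) = x**2
b(D) = 2*D/(12 + D) (b(D) = (2*D)/(12 + D) = 2*D/(12 + D))
z(k, Y) = -11/26 + Y/65 (z(k, Y) = Y*(1/65) + 33*(-1/78) = Y/65 - 11/26 = -11/26 + Y/65)
26147 - z(b(F(3)), -39 + L) = 26147 - (-11/26 + (-39 + 8)/65) = 26147 - (-11/26 + (1/65)*(-31)) = 26147 - (-11/26 - 31/65) = 26147 - 1*(-9/10) = 26147 + 9/10 = 261479/10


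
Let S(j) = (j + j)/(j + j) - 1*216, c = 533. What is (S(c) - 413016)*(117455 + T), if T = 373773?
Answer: -202990637668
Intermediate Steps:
S(j) = -215 (S(j) = (2*j)/((2*j)) - 216 = (2*j)*(1/(2*j)) - 216 = 1 - 216 = -215)
(S(c) - 413016)*(117455 + T) = (-215 - 413016)*(117455 + 373773) = -413231*491228 = -202990637668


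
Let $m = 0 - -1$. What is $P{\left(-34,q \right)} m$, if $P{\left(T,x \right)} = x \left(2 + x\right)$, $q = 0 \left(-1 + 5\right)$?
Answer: $0$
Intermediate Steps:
$q = 0$ ($q = 0 \cdot 4 = 0$)
$m = 1$ ($m = 0 + 1 = 1$)
$P{\left(-34,q \right)} m = 0 \left(2 + 0\right) 1 = 0 \cdot 2 \cdot 1 = 0 \cdot 1 = 0$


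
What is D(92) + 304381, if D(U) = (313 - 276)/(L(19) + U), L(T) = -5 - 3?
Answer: 25568041/84 ≈ 3.0438e+5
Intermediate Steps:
L(T) = -8
D(U) = 37/(-8 + U) (D(U) = (313 - 276)/(-8 + U) = 37/(-8 + U))
D(92) + 304381 = 37/(-8 + 92) + 304381 = 37/84 + 304381 = 25568041/84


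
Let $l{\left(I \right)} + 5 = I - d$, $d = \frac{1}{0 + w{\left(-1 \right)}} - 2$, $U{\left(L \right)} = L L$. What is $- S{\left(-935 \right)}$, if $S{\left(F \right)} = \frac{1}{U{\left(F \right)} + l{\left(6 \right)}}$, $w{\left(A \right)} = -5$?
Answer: $- \frac{5}{4371141} \approx -1.1439 \cdot 10^{-6}$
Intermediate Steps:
$U{\left(L \right)} = L^{2}$
$d = - \frac{11}{5}$ ($d = \frac{1}{0 - 5} - 2 = \frac{1}{-5} - 2 = - \frac{1}{5} - 2 = - \frac{11}{5} \approx -2.2$)
$l{\left(I \right)} = - \frac{14}{5} + I$ ($l{\left(I \right)} = -5 + \left(I - - \frac{11}{5}\right) = -5 + \left(I + \frac{11}{5}\right) = -5 + \left(\frac{11}{5} + I\right) = - \frac{14}{5} + I$)
$S{\left(F \right)} = \frac{1}{\frac{16}{5} + F^{2}}$ ($S{\left(F \right)} = \frac{1}{F^{2} + \left(- \frac{14}{5} + 6\right)} = \frac{1}{F^{2} + \frac{16}{5}} = \frac{1}{\frac{16}{5} + F^{2}}$)
$- S{\left(-935 \right)} = - \frac{5}{16 + 5 \left(-935\right)^{2}} = - \frac{5}{16 + 5 \cdot 874225} = - \frac{5}{16 + 4371125} = - \frac{5}{4371141}$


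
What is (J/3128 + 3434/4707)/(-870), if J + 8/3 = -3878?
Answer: 129737/220852440 ≈ 0.00058744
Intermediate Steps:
J = -11642/3 (J = -8/3 - 3878 = -11642/3 ≈ -3880.7)
(J/3128 + 3434/4707)/(-870) = (-11642/3/3128 + 3434/4707)/(-870) = (-11642/3*1/3128 + 3434*(1/4707))*(-1/870) = (-5821/4692 + 3434/4707)*(-1/870) = -3762373/7361748*(-1/870) = 129737/220852440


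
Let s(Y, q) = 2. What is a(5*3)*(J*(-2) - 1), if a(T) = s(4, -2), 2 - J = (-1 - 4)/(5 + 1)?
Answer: -40/3 ≈ -13.333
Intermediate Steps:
J = 17/6 (J = 2 - (-1 - 4)/(5 + 1) = 2 - (-5)/6 = 2 - 1*(-⅚) = 2 + ⅚ = 17/6 ≈ 2.8333)
a(T) = 2
a(5*3)*(J*(-2) - 1) = 2*((17/6)*(-2) - 1) = 2*(-17/3 - 1) = 2*(-20/3) = -40/3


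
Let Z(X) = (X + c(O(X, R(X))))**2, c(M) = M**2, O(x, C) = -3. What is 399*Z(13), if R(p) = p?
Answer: 193116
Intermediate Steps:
Z(X) = (9 + X)**2 (Z(X) = (X + (-3)**2)**2 = (X + 9)**2 = (9 + X)**2)
399*Z(13) = 399*(9 + 13)**2 = 399*22**2 = 399*484 = 193116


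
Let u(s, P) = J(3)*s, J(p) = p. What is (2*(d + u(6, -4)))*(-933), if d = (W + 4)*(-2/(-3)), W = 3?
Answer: -42296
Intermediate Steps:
u(s, P) = 3*s
d = 14/3 (d = (3 + 4)*(-2/(-3)) = 7*(-2*(-1/3)) = 7*(2/3) = 14/3 ≈ 4.6667)
(2*(d + u(6, -4)))*(-933) = (2*(14/3 + 3*6))*(-933) = (2*(14/3 + 18))*(-933) = (2*(68/3))*(-933) = (136/3)*(-933) = -42296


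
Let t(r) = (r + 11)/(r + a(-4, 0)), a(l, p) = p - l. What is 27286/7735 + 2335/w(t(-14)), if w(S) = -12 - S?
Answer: -25322296/135915 ≈ -186.31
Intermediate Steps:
t(r) = (11 + r)/(4 + r) (t(r) = (r + 11)/(r + (0 - 1*(-4))) = (11 + r)/(r + (0 + 4)) = (11 + r)/(r + 4) = (11 + r)/(4 + r))
27286/7735 + 2335/w(t(-14)) = 27286/7735 + 2335/(-12 - (11 - 14)/(4 - 14)) = 27286*(1/7735) + 2335/(-12 - (-3)/(-10)) = 3898/1105 + 2335/(-12 - (-1)*(-3)/10) = 3898/1105 + 2335/(-12 - 1*3/10) = 3898/1105 + 2335/(-12 - 3/10) = 3898/1105 + 2335/(-123/10) = 3898/1105 + 2335*(-10/123) = 3898/1105 - 23350/123 = -25322296/135915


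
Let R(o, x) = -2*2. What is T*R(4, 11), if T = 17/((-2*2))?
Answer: 17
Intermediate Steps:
T = -17/4 (T = 17/(-4) = 17*(-¼) = -17/4 ≈ -4.2500)
R(o, x) = -4
T*R(4, 11) = -17/4*(-4) = 17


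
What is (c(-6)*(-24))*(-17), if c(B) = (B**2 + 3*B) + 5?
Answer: 9384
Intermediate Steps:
c(B) = 5 + B**2 + 3*B
(c(-6)*(-24))*(-17) = ((5 + (-6)**2 + 3*(-6))*(-24))*(-17) = ((5 + 36 - 18)*(-24))*(-17) = (23*(-24))*(-17) = -552*(-17) = 9384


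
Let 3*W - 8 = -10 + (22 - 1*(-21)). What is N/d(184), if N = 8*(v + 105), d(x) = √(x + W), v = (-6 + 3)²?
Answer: 912*√1779/593 ≈ 64.868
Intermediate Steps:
v = 9 (v = (-3)² = 9)
W = 41/3 (W = 8/3 + (-10 + (22 - 1*(-21)))/3 = 8/3 + (-10 + (22 + 21))/3 = 8/3 + (-10 + 43)/3 = 8/3 + (⅓)*33 = 8/3 + 11 = 41/3 ≈ 13.667)
d(x) = √(41/3 + x) (d(x) = √(x + 41/3) = √(41/3 + x))
N = 912 (N = 8*(9 + 105) = 8*114 = 912)
N/d(184) = 912/((√(123 + 9*184)/3)) = 912/((√(123 + 1656)/3)) = 912/((√1779/3)) = 912*(√1779/593) = 912*√1779/593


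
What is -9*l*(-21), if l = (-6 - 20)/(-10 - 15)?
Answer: 4914/25 ≈ 196.56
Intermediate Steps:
l = 26/25 (l = -26/(-25) = -26*(-1/25) = 26/25 ≈ 1.0400)
-9*l*(-21) = -9*26/25*(-21) = -234/25*(-21) = 4914/25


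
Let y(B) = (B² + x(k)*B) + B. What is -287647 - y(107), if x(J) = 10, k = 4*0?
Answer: -300273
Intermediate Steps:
k = 0
y(B) = B² + 11*B (y(B) = (B² + 10*B) + B = B² + 11*B)
-287647 - y(107) = -287647 - 107*(11 + 107) = -287647 - 107*118 = -287647 - 1*12626 = -287647 - 12626 = -300273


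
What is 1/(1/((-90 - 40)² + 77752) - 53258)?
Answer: -94652/5040976215 ≈ -1.8777e-5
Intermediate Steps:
1/(1/((-90 - 40)² + 77752) - 53258) = 1/(1/((-130)² + 77752) - 53258) = 1/(1/(16900 + 77752) - 53258) = 1/(1/94652 - 53258) = 1/(-5040976215/94652) = -94652/5040976215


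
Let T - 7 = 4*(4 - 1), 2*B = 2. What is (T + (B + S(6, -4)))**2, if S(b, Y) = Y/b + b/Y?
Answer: 11449/36 ≈ 318.03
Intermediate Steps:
B = 1 (B = (1/2)*2 = 1)
T = 19 (T = 7 + 4*(4 - 1) = 7 + 4*3 = 7 + 12 = 19)
(T + (B + S(6, -4)))**2 = (19 + (1 + (-4/6 + 6/(-4))))**2 = (19 + (1 + (-4*1/6 + 6*(-1/4))))**2 = (19 + (1 + (-2/3 - 3/2)))**2 = (19 + (1 - 13/6))**2 = (19 - 7/6)**2 = (107/6)**2 = 11449/36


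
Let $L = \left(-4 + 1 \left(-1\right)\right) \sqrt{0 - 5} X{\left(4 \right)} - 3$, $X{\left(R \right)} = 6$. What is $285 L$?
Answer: $-855 - 8550 i \sqrt{5} \approx -855.0 - 19118.0 i$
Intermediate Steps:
$L = -3 - 30 i \sqrt{5}$ ($L = \left(-4 + 1 \left(-1\right)\right) \sqrt{0 - 5} \cdot 6 - 3 = \left(-4 - 1\right) \sqrt{-5} \cdot 6 - 3 = - 5 i \sqrt{5} \cdot 6 - 3 = - 30 i \sqrt{5} - 3 = -3 - 30 i \sqrt{5} \approx -3.0 - 67.082 i$)
$285 L = 285 \left(-3 - 30 i \sqrt{5}\right) = -855 - 8550 i \sqrt{5}$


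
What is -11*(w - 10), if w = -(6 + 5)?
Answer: 231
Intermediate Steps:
w = -11 (w = -1*11 = -11)
-11*(w - 10) = -11*(-11 - 10) = -11*(-21) = 231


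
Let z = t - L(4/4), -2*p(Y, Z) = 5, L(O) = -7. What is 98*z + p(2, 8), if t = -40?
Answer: -6473/2 ≈ -3236.5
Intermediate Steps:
p(Y, Z) = -5/2 (p(Y, Z) = -½*5 = -5/2)
z = -33 (z = -40 - 1*(-7) = -40 + 7 = -33)
98*z + p(2, 8) = 98*(-33) - 5/2 = -3234 - 5/2 = -6473/2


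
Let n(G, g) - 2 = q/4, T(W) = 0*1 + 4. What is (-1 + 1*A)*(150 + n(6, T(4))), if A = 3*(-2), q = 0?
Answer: -1064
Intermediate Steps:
A = -6
T(W) = 4 (T(W) = 0 + 4 = 4)
n(G, g) = 2 (n(G, g) = 2 + 0/4 = 2 + 0*(¼) = 2 + 0 = 2)
(-1 + 1*A)*(150 + n(6, T(4))) = (-1 + 1*(-6))*(150 + 2) = (-1 - 6)*152 = -7*152 = -1064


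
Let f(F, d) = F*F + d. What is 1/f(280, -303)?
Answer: 1/78097 ≈ 1.2805e-5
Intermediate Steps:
f(F, d) = d + F² (f(F, d) = F² + d = d + F²)
1/f(280, -303) = 1/(-303 + 280²) = 1/(-303 + 78400) = 1/78097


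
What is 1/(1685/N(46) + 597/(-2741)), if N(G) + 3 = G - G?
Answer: -8223/4620376 ≈ -0.0017797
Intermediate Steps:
N(G) = -3 (N(G) = -3 + (G - G) = -3 + 0 = -3)
1/(1685/N(46) + 597/(-2741)) = 1/(1685/(-3) + 597/(-2741)) = 1/(1685*(-⅓) + 597*(-1/2741)) = 1/(-1685/3 - 597/2741) = 1/(-4620376/8223) = -8223/4620376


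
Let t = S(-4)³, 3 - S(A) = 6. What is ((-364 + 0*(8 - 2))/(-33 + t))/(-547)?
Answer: -91/8205 ≈ -0.011091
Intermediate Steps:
S(A) = -3 (S(A) = 3 - 1*6 = 3 - 6 = -3)
t = -27 (t = (-3)³ = -27)
((-364 + 0*(8 - 2))/(-33 + t))/(-547) = ((-364 + 0*(8 - 2))/(-33 - 27))/(-547) = ((-364 + 0*6)/(-60))*(-1/547) = ((-364 + 0)*(-1/60))*(-1/547) = -364*(-1/60)*(-1/547) = (91/15)*(-1/547) = -91/8205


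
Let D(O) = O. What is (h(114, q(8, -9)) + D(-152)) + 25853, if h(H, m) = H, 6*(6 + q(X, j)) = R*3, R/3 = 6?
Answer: 25815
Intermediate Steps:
R = 18 (R = 3*6 = 18)
q(X, j) = 3 (q(X, j) = -6 + (18*3)/6 = -6 + (⅙)*54 = -6 + 9 = 3)
(h(114, q(8, -9)) + D(-152)) + 25853 = (114 - 152) + 25853 = -38 + 25853 = 25815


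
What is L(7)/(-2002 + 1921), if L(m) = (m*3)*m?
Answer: -49/27 ≈ -1.8148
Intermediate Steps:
L(m) = 3*m**2 (L(m) = (3*m)*m = 3*m**2)
L(7)/(-2002 + 1921) = (3*7**2)/(-2002 + 1921) = (3*49)/(-81) = -1/81*147 = -49/27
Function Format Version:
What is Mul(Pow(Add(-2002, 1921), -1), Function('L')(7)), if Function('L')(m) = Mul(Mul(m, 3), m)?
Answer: Rational(-49, 27) ≈ -1.8148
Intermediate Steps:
Function('L')(m) = Mul(3, Pow(m, 2)) (Function('L')(m) = Mul(Mul(3, m), m) = Mul(3, Pow(m, 2)))
Mul(Pow(Add(-2002, 1921), -1), Function('L')(7)) = Mul(Pow(Add(-2002, 1921), -1), Mul(3, Pow(7, 2))) = Mul(Pow(-81, -1), Mul(3, 49)) = Mul(Rational(-1, 81), 147) = Rational(-49, 27)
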